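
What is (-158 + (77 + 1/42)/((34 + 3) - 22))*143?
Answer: -2754323/126 ≈ -21860.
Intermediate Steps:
(-158 + (77 + 1/42)/((34 + 3) - 22))*143 = (-158 + (77 + 1/42)/(37 - 22))*143 = (-158 + (3235/42)/15)*143 = (-158 + (3235/42)*(1/15))*143 = (-158 + 647/126)*143 = -19261/126*143 = -2754323/126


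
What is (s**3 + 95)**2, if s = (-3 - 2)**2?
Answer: 247118400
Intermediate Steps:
s = 25 (s = (-5)**2 = 25)
(s**3 + 95)**2 = (25**3 + 95)**2 = (15625 + 95)**2 = 15720**2 = 247118400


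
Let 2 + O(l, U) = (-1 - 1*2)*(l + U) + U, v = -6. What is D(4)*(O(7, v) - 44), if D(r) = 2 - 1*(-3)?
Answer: -275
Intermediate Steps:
D(r) = 5 (D(r) = 2 + 3 = 5)
O(l, U) = -2 - 3*l - 2*U (O(l, U) = -2 + ((-1 - 1*2)*(l + U) + U) = -2 + ((-1 - 2)*(U + l) + U) = -2 + (-3*(U + l) + U) = -2 + ((-3*U - 3*l) + U) = -2 + (-3*l - 2*U) = -2 - 3*l - 2*U)
D(4)*(O(7, v) - 44) = 5*((-2 - 3*7 - 2*(-6)) - 44) = 5*((-2 - 21 + 12) - 44) = 5*(-11 - 44) = 5*(-55) = -275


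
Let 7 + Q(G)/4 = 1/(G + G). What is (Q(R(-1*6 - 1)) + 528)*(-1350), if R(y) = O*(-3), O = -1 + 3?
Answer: -674550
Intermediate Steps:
O = 2
R(y) = -6 (R(y) = 2*(-3) = -6)
Q(G) = -28 + 2/G (Q(G) = -28 + 4/(G + G) = -28 + 4/((2*G)) = -28 + 4*(1/(2*G)) = -28 + 2/G)
(Q(R(-1*6 - 1)) + 528)*(-1350) = ((-28 + 2/(-6)) + 528)*(-1350) = ((-28 + 2*(-1/6)) + 528)*(-1350) = ((-28 - 1/3) + 528)*(-1350) = (-85/3 + 528)*(-1350) = (1499/3)*(-1350) = -674550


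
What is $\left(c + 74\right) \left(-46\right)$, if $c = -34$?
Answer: $-1840$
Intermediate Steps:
$\left(c + 74\right) \left(-46\right) = \left(-34 + 74\right) \left(-46\right) = 40 \left(-46\right) = -1840$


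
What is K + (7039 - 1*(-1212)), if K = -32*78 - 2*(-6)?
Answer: 5767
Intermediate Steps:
K = -2484 (K = -2496 + 12 = -2484)
K + (7039 - 1*(-1212)) = -2484 + (7039 - 1*(-1212)) = -2484 + (7039 + 1212) = -2484 + 8251 = 5767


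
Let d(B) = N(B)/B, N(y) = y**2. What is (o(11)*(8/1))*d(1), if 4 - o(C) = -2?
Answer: 48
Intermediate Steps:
o(C) = 6 (o(C) = 4 - 1*(-2) = 4 + 2 = 6)
d(B) = B (d(B) = B**2/B = B)
(o(11)*(8/1))*d(1) = (6*(8/1))*1 = (6*(1*8))*1 = (6*8)*1 = 48*1 = 48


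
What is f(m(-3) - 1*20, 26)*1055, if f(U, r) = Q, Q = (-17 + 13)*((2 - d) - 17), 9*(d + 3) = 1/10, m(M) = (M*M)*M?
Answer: 456182/9 ≈ 50687.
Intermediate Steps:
m(M) = M**3 (m(M) = M**2*M = M**3)
d = -269/90 (d = -3 + (1/9)/10 = -3 + (1/9)*(1/10) = -3 + 1/90 = -269/90 ≈ -2.9889)
Q = 2162/45 (Q = (-17 + 13)*((2 - 1*(-269/90)) - 17) = -4*((2 + 269/90) - 17) = -4*(449/90 - 17) = -4*(-1081/90) = 2162/45 ≈ 48.044)
f(U, r) = 2162/45
f(m(-3) - 1*20, 26)*1055 = (2162/45)*1055 = 456182/9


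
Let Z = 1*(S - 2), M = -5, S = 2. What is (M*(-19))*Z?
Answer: 0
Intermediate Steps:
Z = 0 (Z = 1*(2 - 2) = 1*0 = 0)
(M*(-19))*Z = -5*(-19)*0 = 95*0 = 0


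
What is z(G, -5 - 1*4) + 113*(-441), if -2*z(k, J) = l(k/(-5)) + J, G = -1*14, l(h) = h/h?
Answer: -49829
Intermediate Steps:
l(h) = 1
G = -14
z(k, J) = -½ - J/2 (z(k, J) = -(1 + J)/2 = -½ - J/2)
z(G, -5 - 1*4) + 113*(-441) = (-½ - (-5 - 1*4)/2) + 113*(-441) = (-½ - (-5 - 4)/2) - 49833 = (-½ - ½*(-9)) - 49833 = (-½ + 9/2) - 49833 = 4 - 49833 = -49829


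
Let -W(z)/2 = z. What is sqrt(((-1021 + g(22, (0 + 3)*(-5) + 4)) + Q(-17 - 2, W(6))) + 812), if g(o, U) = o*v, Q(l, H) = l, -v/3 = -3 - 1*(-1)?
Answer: 4*I*sqrt(6) ≈ 9.798*I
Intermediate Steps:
v = 6 (v = -3*(-3 - 1*(-1)) = -3*(-3 + 1) = -3*(-2) = 6)
W(z) = -2*z
g(o, U) = 6*o (g(o, U) = o*6 = 6*o)
sqrt(((-1021 + g(22, (0 + 3)*(-5) + 4)) + Q(-17 - 2, W(6))) + 812) = sqrt(((-1021 + 6*22) + (-17 - 2)) + 812) = sqrt(((-1021 + 132) - 19) + 812) = sqrt((-889 - 19) + 812) = sqrt(-908 + 812) = sqrt(-96) = 4*I*sqrt(6)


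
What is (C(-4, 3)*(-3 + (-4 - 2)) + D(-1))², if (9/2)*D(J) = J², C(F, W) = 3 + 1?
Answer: 103684/81 ≈ 1280.0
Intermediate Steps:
C(F, W) = 4
D(J) = 2*J²/9
(C(-4, 3)*(-3 + (-4 - 2)) + D(-1))² = (4*(-3 + (-4 - 2)) + (2/9)*(-1)²)² = (4*(-3 - 6) + (2/9)*1)² = (4*(-9) + 2/9)² = (-36 + 2/9)² = (-322/9)² = 103684/81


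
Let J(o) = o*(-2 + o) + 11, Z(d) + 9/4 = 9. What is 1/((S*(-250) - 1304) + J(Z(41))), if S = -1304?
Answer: 16/5195825 ≈ 3.0794e-6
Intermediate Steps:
Z(d) = 27/4 (Z(d) = -9/4 + 9 = 27/4)
J(o) = 11 + o*(-2 + o)
1/((S*(-250) - 1304) + J(Z(41))) = 1/((-1304*(-250) - 1304) + (11 + (27/4)² - 2*27/4)) = 1/((326000 - 1304) + (11 + 729/16 - 27/2)) = 1/(324696 + 689/16) = 1/(5195825/16) = 16/5195825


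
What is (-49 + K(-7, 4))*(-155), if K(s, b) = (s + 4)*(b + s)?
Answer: 6200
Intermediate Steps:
K(s, b) = (4 + s)*(b + s)
(-49 + K(-7, 4))*(-155) = (-49 + ((-7)**2 + 4*4 + 4*(-7) + 4*(-7)))*(-155) = (-49 + (49 + 16 - 28 - 28))*(-155) = (-49 + 9)*(-155) = -40*(-155) = 6200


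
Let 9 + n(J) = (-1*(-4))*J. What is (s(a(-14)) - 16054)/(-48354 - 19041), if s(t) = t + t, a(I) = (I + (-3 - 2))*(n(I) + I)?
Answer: 13052/67395 ≈ 0.19366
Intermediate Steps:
n(J) = -9 + 4*J (n(J) = -9 + (-1*(-4))*J = -9 + 4*J)
a(I) = (-9 + 5*I)*(-5 + I) (a(I) = (I + (-3 - 2))*((-9 + 4*I) + I) = (I - 5)*(-9 + 5*I) = (-5 + I)*(-9 + 5*I) = (-9 + 5*I)*(-5 + I))
s(t) = 2*t
(s(a(-14)) - 16054)/(-48354 - 19041) = (2*(45 - 34*(-14) + 5*(-14)²) - 16054)/(-48354 - 19041) = (2*(45 + 476 + 5*196) - 16054)/(-67395) = (2*(45 + 476 + 980) - 16054)*(-1/67395) = (2*1501 - 16054)*(-1/67395) = (3002 - 16054)*(-1/67395) = -13052*(-1/67395) = 13052/67395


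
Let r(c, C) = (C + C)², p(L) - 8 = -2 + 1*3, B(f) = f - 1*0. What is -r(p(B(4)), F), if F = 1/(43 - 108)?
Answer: -4/4225 ≈ -0.00094675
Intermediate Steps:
B(f) = f (B(f) = f + 0 = f)
p(L) = 9 (p(L) = 8 + (-2 + 1*3) = 8 + (-2 + 3) = 8 + 1 = 9)
F = -1/65 (F = 1/(-65) = -1/65 ≈ -0.015385)
r(c, C) = 4*C² (r(c, C) = (2*C)² = 4*C²)
-r(p(B(4)), F) = -4*(-1/65)² = -4/4225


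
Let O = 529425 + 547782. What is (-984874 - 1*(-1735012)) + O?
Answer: 1827345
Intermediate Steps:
O = 1077207
(-984874 - 1*(-1735012)) + O = (-984874 - 1*(-1735012)) + 1077207 = (-984874 + 1735012) + 1077207 = 750138 + 1077207 = 1827345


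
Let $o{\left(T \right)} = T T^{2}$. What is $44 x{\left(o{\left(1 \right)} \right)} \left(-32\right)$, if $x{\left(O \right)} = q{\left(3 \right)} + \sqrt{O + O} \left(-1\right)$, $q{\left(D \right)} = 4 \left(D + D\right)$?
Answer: $-33792 + 1408 \sqrt{2} \approx -31801.0$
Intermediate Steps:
$q{\left(D \right)} = 8 D$ ($q{\left(D \right)} = 4 \cdot 2 D = 8 D$)
$o{\left(T \right)} = T^{3}$
$x{\left(O \right)} = 24 - \sqrt{2} \sqrt{O}$ ($x{\left(O \right)} = 8 \cdot 3 + \sqrt{O + O} \left(-1\right) = 24 + \sqrt{2 O} \left(-1\right) = 24 + \sqrt{2} \sqrt{O} \left(-1\right) = 24 - \sqrt{2} \sqrt{O}$)
$44 x{\left(o{\left(1 \right)} \right)} \left(-32\right) = 44 \left(24 - \sqrt{2} \sqrt{1^{3}}\right) \left(-32\right) = 44 \left(24 - \sqrt{2} \sqrt{1}\right) \left(-32\right) = 44 \left(24 - \sqrt{2} \cdot 1\right) \left(-32\right) = 44 \left(24 - \sqrt{2}\right) \left(-32\right) = \left(1056 - 44 \sqrt{2}\right) \left(-32\right) = -33792 + 1408 \sqrt{2}$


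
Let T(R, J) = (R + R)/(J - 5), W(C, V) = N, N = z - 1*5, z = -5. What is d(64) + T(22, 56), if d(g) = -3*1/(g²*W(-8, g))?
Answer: 1802393/2088960 ≈ 0.86282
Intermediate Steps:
N = -10 (N = -5 - 1*5 = -5 - 5 = -10)
W(C, V) = -10
T(R, J) = 2*R/(-5 + J) (T(R, J) = (2*R)/(-5 + J) = 2*R/(-5 + J))
d(g) = 3/(10*g²) (d(g) = -3*(-1/(10*g²)) = -(-3)/(10*g²) = 3/(10*g²))
d(64) + T(22, 56) = (3/10)/64² + 2*22/(-5 + 56) = (3/10)*(1/4096) + 2*22/51 = 3/40960 + 2*22*(1/51) = 3/40960 + 44/51 = 1802393/2088960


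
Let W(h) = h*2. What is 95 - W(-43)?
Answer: 181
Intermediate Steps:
W(h) = 2*h
95 - W(-43) = 95 - 2*(-43) = 95 - 1*(-86) = 95 + 86 = 181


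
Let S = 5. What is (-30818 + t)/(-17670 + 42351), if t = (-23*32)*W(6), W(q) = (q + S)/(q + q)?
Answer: -94478/74043 ≈ -1.2760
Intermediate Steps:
W(q) = (5 + q)/(2*q) (W(q) = (q + 5)/(q + q) = (5 + q)/((2*q)) = (5 + q)*(1/(2*q)) = (5 + q)/(2*q))
t = -2024/3 (t = (-23*32)*((½)*(5 + 6)/6) = -368*11/6 = -736*11/12 = -2024/3 ≈ -674.67)
(-30818 + t)/(-17670 + 42351) = (-30818 - 2024/3)/(-17670 + 42351) = -94478/3/24681 = -94478/3*1/24681 = -94478/74043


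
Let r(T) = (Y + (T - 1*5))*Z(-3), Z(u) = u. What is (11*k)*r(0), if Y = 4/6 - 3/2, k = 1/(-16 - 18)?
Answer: -385/68 ≈ -5.6618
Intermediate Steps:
k = -1/34 (k = 1/(-34) = -1/34 ≈ -0.029412)
Y = -⅚ (Y = 4*(⅙) - 3*½ = ⅔ - 3/2 = -⅚ ≈ -0.83333)
r(T) = 35/2 - 3*T (r(T) = (-⅚ + (T - 1*5))*(-3) = (-⅚ + (T - 5))*(-3) = (-⅚ + (-5 + T))*(-3) = (-35/6 + T)*(-3) = 35/2 - 3*T)
(11*k)*r(0) = (11*(-1/34))*(35/2 - 3*0) = -11*(35/2 + 0)/34 = -11/34*35/2 = -385/68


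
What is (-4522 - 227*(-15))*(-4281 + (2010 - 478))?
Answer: 3070633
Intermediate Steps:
(-4522 - 227*(-15))*(-4281 + (2010 - 478)) = (-4522 + 3405)*(-4281 + 1532) = -1117*(-2749) = 3070633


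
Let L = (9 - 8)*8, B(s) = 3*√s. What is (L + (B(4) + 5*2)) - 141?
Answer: -117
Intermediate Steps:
L = 8 (L = 1*8 = 8)
(L + (B(4) + 5*2)) - 141 = (8 + (3*√4 + 5*2)) - 141 = (8 + (3*2 + 10)) - 141 = (8 + (6 + 10)) - 141 = (8 + 16) - 141 = 24 - 141 = -117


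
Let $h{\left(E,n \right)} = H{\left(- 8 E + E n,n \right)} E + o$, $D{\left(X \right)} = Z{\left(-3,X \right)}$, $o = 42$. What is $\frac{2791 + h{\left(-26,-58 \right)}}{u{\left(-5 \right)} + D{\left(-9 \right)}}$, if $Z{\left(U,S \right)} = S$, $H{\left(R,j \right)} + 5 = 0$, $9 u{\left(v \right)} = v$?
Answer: $- \frac{26667}{86} \approx -310.08$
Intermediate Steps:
$u{\left(v \right)} = \frac{v}{9}$
$H{\left(R,j \right)} = -5$ ($H{\left(R,j \right)} = -5 + 0 = -5$)
$D{\left(X \right)} = X$
$h{\left(E,n \right)} = 42 - 5 E$ ($h{\left(E,n \right)} = - 5 E + 42 = 42 - 5 E$)
$\frac{2791 + h{\left(-26,-58 \right)}}{u{\left(-5 \right)} + D{\left(-9 \right)}} = \frac{2791 + \left(42 - -130\right)}{\frac{1}{9} \left(-5\right) - 9} = \frac{2791 + \left(42 + 130\right)}{- \frac{5}{9} - 9} = \frac{2791 + 172}{- \frac{86}{9}} = 2963 \left(- \frac{9}{86}\right) = - \frac{26667}{86}$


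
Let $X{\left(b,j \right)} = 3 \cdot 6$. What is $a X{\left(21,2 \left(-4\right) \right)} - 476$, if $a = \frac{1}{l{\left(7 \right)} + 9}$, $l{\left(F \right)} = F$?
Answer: $- \frac{3799}{8} \approx -474.88$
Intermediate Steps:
$X{\left(b,j \right)} = 18$
$a = \frac{1}{16}$ ($a = \frac{1}{7 + 9} = \frac{1}{16} \approx 0.0625$)
$a X{\left(21,2 \left(-4\right) \right)} - 476 = \frac{1}{16} \cdot 18 - 476 = \frac{9}{8} - 476 = - \frac{3799}{8}$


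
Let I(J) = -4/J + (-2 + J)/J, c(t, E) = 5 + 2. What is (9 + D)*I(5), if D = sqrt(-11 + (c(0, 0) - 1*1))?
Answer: -9/5 - I*sqrt(5)/5 ≈ -1.8 - 0.44721*I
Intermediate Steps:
c(t, E) = 7
I(J) = -4/J + (-2 + J)/J
D = I*sqrt(5) (D = sqrt(-11 + (7 - 1*1)) = sqrt(-11 + (7 - 1)) = sqrt(-11 + 6) = sqrt(-5) = I*sqrt(5) ≈ 2.2361*I)
(9 + D)*I(5) = (9 + I*sqrt(5))*((-6 + 5)/5) = (9 + I*sqrt(5))*((1/5)*(-1)) = (9 + I*sqrt(5))*(-1/5) = -9/5 - I*sqrt(5)/5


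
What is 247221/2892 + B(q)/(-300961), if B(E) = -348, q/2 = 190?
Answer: 24801628599/290126404 ≈ 85.486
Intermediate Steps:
q = 380 (q = 2*190 = 380)
247221/2892 + B(q)/(-300961) = 247221/2892 - 348/(-300961) = 247221*(1/2892) - 348*(-1/300961) = 82407/964 + 348/300961 = 24801628599/290126404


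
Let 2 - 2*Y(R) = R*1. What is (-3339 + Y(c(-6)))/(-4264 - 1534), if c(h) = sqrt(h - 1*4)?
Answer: 1669/2899 + I*sqrt(10)/11596 ≈ 0.57572 + 0.0002727*I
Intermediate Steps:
c(h) = sqrt(-4 + h) (c(h) = sqrt(h - 4) = sqrt(-4 + h))
Y(R) = 1 - R/2
(-3339 + Y(c(-6)))/(-4264 - 1534) = (-3339 + (1 - sqrt(-4 - 6)/2))/(-4264 - 1534) = (-3339 + (1 - I*sqrt(10)/2))/(-5798) = (-3339 + (1 - I*sqrt(10)/2))*(-1/5798) = (-3338 - I*sqrt(10)/2)*(-1/5798) = 1669/2899 + I*sqrt(10)/11596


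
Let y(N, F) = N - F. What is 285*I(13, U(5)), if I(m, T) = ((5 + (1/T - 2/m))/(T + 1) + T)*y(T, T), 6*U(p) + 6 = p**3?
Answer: 0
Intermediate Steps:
U(p) = -1 + p**3/6
I(m, T) = 0 (I(m, T) = ((5 + (1/T - 2/m))/(T + 1) + T)*(T - T) = ((5 + (1/T - 2/m))/(1 + T) + T)*0 = ((5 + 1/T - 2/m)/(1 + T) + T)*0 = (T + (5 + 1/T - 2/m)/(1 + T))*0 = 0)
285*I(13, U(5)) = 285*0 = 0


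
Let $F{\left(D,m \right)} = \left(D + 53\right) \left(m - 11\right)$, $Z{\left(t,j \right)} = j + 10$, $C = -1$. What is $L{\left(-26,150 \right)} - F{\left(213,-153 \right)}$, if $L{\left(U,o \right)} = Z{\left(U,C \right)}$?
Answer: $43633$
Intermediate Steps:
$Z{\left(t,j \right)} = 10 + j$
$L{\left(U,o \right)} = 9$ ($L{\left(U,o \right)} = 10 - 1 = 9$)
$F{\left(D,m \right)} = \left(-11 + m\right) \left(53 + D\right)$ ($F{\left(D,m \right)} = \left(53 + D\right) \left(-11 + m\right) = \left(-11 + m\right) \left(53 + D\right)$)
$L{\left(-26,150 \right)} - F{\left(213,-153 \right)} = 9 - \left(-583 - 2343 + 53 \left(-153\right) + 213 \left(-153\right)\right) = 9 - \left(-583 - 2343 - 8109 - 32589\right) = 9 - -43624 = 9 + 43624 = 43633$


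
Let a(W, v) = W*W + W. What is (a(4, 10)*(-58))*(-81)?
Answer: 93960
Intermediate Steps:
a(W, v) = W + W² (a(W, v) = W² + W = W + W²)
(a(4, 10)*(-58))*(-81) = ((4*(1 + 4))*(-58))*(-81) = ((4*5)*(-58))*(-81) = (20*(-58))*(-81) = -1160*(-81) = 93960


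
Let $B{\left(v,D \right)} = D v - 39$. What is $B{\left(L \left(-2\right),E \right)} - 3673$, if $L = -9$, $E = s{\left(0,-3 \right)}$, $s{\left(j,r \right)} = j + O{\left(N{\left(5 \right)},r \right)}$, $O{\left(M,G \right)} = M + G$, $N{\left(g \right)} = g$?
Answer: $-3676$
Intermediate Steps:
$O{\left(M,G \right)} = G + M$
$s{\left(j,r \right)} = 5 + j + r$ ($s{\left(j,r \right)} = j + \left(r + 5\right) = j + \left(5 + r\right) = 5 + j + r$)
$E = 2$ ($E = 5 + 0 - 3 = 2$)
$B{\left(v,D \right)} = -39 + D v$
$B{\left(L \left(-2\right),E \right)} - 3673 = \left(-39 + 2 \left(\left(-9\right) \left(-2\right)\right)\right) - 3673 = \left(-39 + 2 \cdot 18\right) - 3673 = \left(-39 + 36\right) - 3673 = -3 - 3673 = -3676$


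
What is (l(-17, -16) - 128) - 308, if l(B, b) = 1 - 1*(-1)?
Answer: -434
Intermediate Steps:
l(B, b) = 2 (l(B, b) = 1 + 1 = 2)
(l(-17, -16) - 128) - 308 = (2 - 128) - 308 = -126 - 308 = -434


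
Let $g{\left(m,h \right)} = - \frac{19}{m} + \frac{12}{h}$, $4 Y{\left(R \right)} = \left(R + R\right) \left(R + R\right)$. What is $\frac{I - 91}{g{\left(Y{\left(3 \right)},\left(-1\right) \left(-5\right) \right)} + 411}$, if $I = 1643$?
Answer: $\frac{17460}{4627} \approx 3.7735$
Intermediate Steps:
$Y{\left(R \right)} = R^{2}$ ($Y{\left(R \right)} = \frac{\left(R + R\right) \left(R + R\right)}{4} = \frac{2 R 2 R}{4} = \frac{4 R^{2}}{4} = R^{2}$)
$\frac{I - 91}{g{\left(Y{\left(3 \right)},\left(-1\right) \left(-5\right) \right)} + 411} = \frac{1643 - 91}{\left(- \frac{19}{3^{2}} + \frac{12}{\left(-1\right) \left(-5\right)}\right) + 411} = \frac{1552}{\left(- \frac{19}{9} + \frac{12}{5}\right) + 411} = \frac{1552}{\frac{13}{45} + 411} = \frac{1552}{\frac{18508}{45}} = 1552 \cdot \frac{45}{18508} = \frac{17460}{4627}$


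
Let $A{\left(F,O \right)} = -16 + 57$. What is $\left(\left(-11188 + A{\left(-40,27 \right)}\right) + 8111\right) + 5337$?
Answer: $2301$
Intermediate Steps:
$A{\left(F,O \right)} = 41$
$\left(\left(-11188 + A{\left(-40,27 \right)}\right) + 8111\right) + 5337 = \left(\left(-11188 + 41\right) + 8111\right) + 5337 = \left(-11147 + 8111\right) + 5337 = -3036 + 5337 = 2301$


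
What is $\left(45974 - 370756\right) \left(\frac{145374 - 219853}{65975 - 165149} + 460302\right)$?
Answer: $- \frac{7413159709799557}{49587} \approx -1.495 \cdot 10^{11}$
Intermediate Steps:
$\left(45974 - 370756\right) \left(\frac{145374 - 219853}{65975 - 165149} + 460302\right) = - 324782 \left(- \frac{74479}{-99174} + 460302\right) = - 324782 \left(\left(-74479\right) \left(- \frac{1}{99174}\right) + 460302\right) = - 324782 \left(\frac{74479}{99174} + 460302\right) = \left(-324782\right) \frac{45650065027}{99174} = - \frac{7413159709799557}{49587}$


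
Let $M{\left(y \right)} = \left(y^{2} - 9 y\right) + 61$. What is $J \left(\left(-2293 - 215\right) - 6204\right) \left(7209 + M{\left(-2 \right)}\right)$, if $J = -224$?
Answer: $14230250496$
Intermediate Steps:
$M{\left(y \right)} = 61 + y^{2} - 9 y$
$J \left(\left(-2293 - 215\right) - 6204\right) \left(7209 + M{\left(-2 \right)}\right) = - 224 \left(\left(-2293 - 215\right) - 6204\right) \left(7209 + \left(61 + \left(-2\right)^{2} - -18\right)\right) = - 224 \left(\left(-2293 - 215\right) - 6204\right) \left(7209 + \left(61 + 4 + 18\right)\right) = - 224 \left(-2508 - 6204\right) \left(7209 + 83\right) = - 224 \left(\left(-8712\right) 7292\right) = \left(-224\right) \left(-63527904\right) = 14230250496$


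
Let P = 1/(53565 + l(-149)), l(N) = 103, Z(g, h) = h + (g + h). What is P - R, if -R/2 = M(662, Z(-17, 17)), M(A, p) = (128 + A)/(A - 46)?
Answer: 10599507/4132436 ≈ 2.5650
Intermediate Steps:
Z(g, h) = g + 2*h
M(A, p) = (128 + A)/(-46 + A)
R = -395/154 (R = -2*(128 + 662)/(-46 + 662) = -2*790/616 = -790/308 = -2*395/308 = -395/154 ≈ -2.5649)
P = 1/53668 (P = 1/(53565 + 103) = 1/53668 ≈ 1.8633e-5)
P - R = 1/53668 - 1*(-395/154) = 1/53668 + 395/154 = 10599507/4132436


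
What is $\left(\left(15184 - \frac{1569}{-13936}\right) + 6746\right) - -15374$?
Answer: $\frac{519870113}{13936} \approx 37304.0$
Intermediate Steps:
$\left(\left(15184 - \frac{1569}{-13936}\right) + 6746\right) - -15374 = \left(\left(15184 - - \frac{1569}{13936}\right) + 6746\right) + 15374 = \left(\left(15184 + \frac{1569}{13936}\right) + 6746\right) + 15374 = \left(\frac{211605793}{13936} + 6746\right) + 15374 = \frac{305618049}{13936} + 15374 = \frac{519870113}{13936}$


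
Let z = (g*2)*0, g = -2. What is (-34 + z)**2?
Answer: 1156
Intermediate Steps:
z = 0 (z = -2*2*0 = -4*0 = 0)
(-34 + z)**2 = (-34 + 0)**2 = (-34)**2 = 1156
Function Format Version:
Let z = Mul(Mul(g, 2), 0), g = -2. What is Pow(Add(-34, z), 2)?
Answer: 1156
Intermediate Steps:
z = 0 (z = Mul(Mul(-2, 2), 0) = Mul(-4, 0) = 0)
Pow(Add(-34, z), 2) = Pow(Add(-34, 0), 2) = Pow(-34, 2) = 1156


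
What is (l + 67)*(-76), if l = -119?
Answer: 3952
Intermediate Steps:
(l + 67)*(-76) = (-119 + 67)*(-76) = -52*(-76) = 3952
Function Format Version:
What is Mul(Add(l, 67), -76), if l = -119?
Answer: 3952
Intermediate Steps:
Mul(Add(l, 67), -76) = Mul(Add(-119, 67), -76) = Mul(-52, -76) = 3952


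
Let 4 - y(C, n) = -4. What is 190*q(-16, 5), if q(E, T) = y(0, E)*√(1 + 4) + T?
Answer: 950 + 1520*√5 ≈ 4348.8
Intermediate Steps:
y(C, n) = 8 (y(C, n) = 4 - 1*(-4) = 4 + 4 = 8)
q(E, T) = T + 8*√5 (q(E, T) = 8*√(1 + 4) + T = 8*√5 + T = T + 8*√5)
190*q(-16, 5) = 190*(5 + 8*√5) = 950 + 1520*√5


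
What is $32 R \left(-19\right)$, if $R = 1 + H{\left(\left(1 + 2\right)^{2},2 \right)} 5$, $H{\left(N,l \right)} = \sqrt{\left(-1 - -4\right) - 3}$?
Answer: $-608$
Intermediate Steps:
$H{\left(N,l \right)} = 0$ ($H{\left(N,l \right)} = \sqrt{\left(-1 + 4\right) - 3} = \sqrt{3 - 3} = \sqrt{0} = 0$)
$R = 1$ ($R = 1 + 0 \cdot 5 = 1 + 0 = 1$)
$32 R \left(-19\right) = 32 \cdot 1 \left(-19\right) = 32 \left(-19\right) = -608$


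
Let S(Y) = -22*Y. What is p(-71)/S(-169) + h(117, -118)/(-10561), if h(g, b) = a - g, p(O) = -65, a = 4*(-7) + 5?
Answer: -12765/3020446 ≈ -0.0042262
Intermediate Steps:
a = -23 (a = -28 + 5 = -23)
h(g, b) = -23 - g
p(-71)/S(-169) + h(117, -118)/(-10561) = -65/((-22*(-169))) + (-23 - 1*117)/(-10561) = -65/3718 + (-23 - 117)*(-1/10561) = -65*1/3718 - 140*(-1/10561) = -5/286 + 140/10561 = -12765/3020446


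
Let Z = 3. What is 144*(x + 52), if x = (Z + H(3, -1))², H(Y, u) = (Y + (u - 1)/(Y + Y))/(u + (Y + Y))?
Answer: 232144/25 ≈ 9285.8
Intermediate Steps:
H(Y, u) = (Y + (-1 + u)/(2*Y))/(u + 2*Y) (H(Y, u) = (Y + (-1 + u)/((2*Y)))/(u + 2*Y) = (Y + (-1 + u)*(1/(2*Y)))/(u + 2*Y) = (Y + (-1 + u)/(2*Y))/(u + 2*Y))
x = 2809/225 (x = (3 + (½)*(-1 - 1 + 2*3²)/(3*(-1 + 2*3)))² = (3 + (½)*(⅓)*(-1 - 1 + 2*9)/(-1 + 6))² = (3 + (½)*(⅓)*(-1 - 1 + 18)/5)² = (3 + (½)*(⅓)*(⅕)*16)² = (3 + 8/15)² = (53/15)² = 2809/225 ≈ 12.484)
144*(x + 52) = 144*(2809/225 + 52) = 144*(14509/225) = 232144/25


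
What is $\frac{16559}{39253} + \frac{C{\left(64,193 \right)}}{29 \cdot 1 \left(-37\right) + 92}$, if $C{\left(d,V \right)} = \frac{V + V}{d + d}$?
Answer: $\frac{1032064427}{2464460352} \approx 0.41878$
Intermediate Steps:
$C{\left(d,V \right)} = \frac{V}{d}$ ($C{\left(d,V \right)} = \frac{2 V}{2 d} = 2 V \frac{1}{2 d} = \frac{V}{d}$)
$\frac{16559}{39253} + \frac{C{\left(64,193 \right)}}{29 \cdot 1 \left(-37\right) + 92} = \frac{16559}{39253} + \frac{193 \cdot \frac{1}{64}}{29 \cdot 1 \left(-37\right) + 92} = 16559 \cdot \frac{1}{39253} + \frac{193 \cdot \frac{1}{64}}{29 \left(-37\right) + 92} = \frac{16559}{39253} + \frac{193}{64 \left(-1073 + 92\right)} = \frac{16559}{39253} + \frac{193}{64 \left(-981\right)} = \frac{16559}{39253} + \frac{193}{64} \left(- \frac{1}{981}\right) = \frac{16559}{39253} - \frac{193}{62784} = \frac{1032064427}{2464460352}$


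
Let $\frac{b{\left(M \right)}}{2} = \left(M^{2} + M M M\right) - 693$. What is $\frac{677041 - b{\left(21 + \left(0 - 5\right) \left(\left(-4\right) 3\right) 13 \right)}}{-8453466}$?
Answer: $\frac{44715199}{367542} \approx 121.66$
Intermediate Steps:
$b{\left(M \right)} = -1386 + 2 M^{2} + 2 M^{3}$ ($b{\left(M \right)} = 2 \left(\left(M^{2} + M M M\right) - 693\right) = 2 \left(\left(M^{2} + M^{2} M\right) - 693\right) = 2 \left(\left(M^{2} + M^{3}\right) - 693\right) = 2 \left(-693 + M^{2} + M^{3}\right) = -1386 + 2 M^{2} + 2 M^{3}$)
$\frac{677041 - b{\left(21 + \left(0 - 5\right) \left(\left(-4\right) 3\right) 13 \right)}}{-8453466} = \frac{677041 - \left(-1386 + 2 \left(21 + \left(0 - 5\right) \left(\left(-4\right) 3\right) 13\right)^{2} + 2 \left(21 + \left(0 - 5\right) \left(\left(-4\right) 3\right) 13\right)^{3}\right)}{-8453466} = \left(677041 - \left(-1386 + 2 \left(21 + \left(-5\right) \left(-12\right) 13\right)^{2} + 2 \left(21 + \left(-5\right) \left(-12\right) 13\right)^{3}\right)\right) \left(- \frac{1}{8453466}\right) = \left(677041 - \left(-1386 + 2 \left(21 + 60 \cdot 13\right)^{2} + 2 \left(21 + 60 \cdot 13\right)^{3}\right)\right) \left(- \frac{1}{8453466}\right) = \left(677041 - \left(-1386 + 2 \left(21 + 780\right)^{2} + 2 \left(21 + 780\right)^{3}\right)\right) \left(- \frac{1}{8453466}\right) = \left(677041 - \left(-1386 + 2 \cdot 801^{2} + 2 \cdot 801^{3}\right)\right) \left(- \frac{1}{8453466}\right) = \left(677041 - \left(-1386 + 2 \cdot 641601 + 2 \cdot 513922401\right)\right) \left(- \frac{1}{8453466}\right) = \left(677041 - \left(-1386 + 1283202 + 1027844802\right)\right) \left(- \frac{1}{8453466}\right) = \left(677041 - 1029126618\right) \left(- \frac{1}{8453466}\right) = \left(-1028449577\right) \left(- \frac{1}{8453466}\right) = \frac{44715199}{367542}$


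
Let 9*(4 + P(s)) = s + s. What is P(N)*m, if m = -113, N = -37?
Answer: 12430/9 ≈ 1381.1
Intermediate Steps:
P(s) = -4 + 2*s/9 (P(s) = -4 + (s + s)/9 = -4 + (2*s)/9 = -4 + 2*s/9)
P(N)*m = (-4 + (2/9)*(-37))*(-113) = (-4 - 74/9)*(-113) = -110/9*(-113) = 12430/9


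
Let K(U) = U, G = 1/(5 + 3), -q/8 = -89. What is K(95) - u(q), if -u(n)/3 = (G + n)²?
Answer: 97373507/64 ≈ 1.5215e+6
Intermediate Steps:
q = 712 (q = -8*(-89) = 712)
G = ⅛ (G = 1/8 = ⅛ ≈ 0.12500)
u(n) = -3*(⅛ + n)²
K(95) - u(q) = 95 - (-3)*(1 + 8*712)²/64 = 95 - (-3)*(1 + 5696)²/64 = 95 - (-3)*5697²/64 = 95 - (-3)*32455809/64 = 95 - 1*(-97367427/64) = 95 + 97367427/64 = 97373507/64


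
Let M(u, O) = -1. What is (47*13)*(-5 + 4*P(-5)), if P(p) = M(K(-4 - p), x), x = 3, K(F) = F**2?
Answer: -5499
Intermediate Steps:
P(p) = -1
(47*13)*(-5 + 4*P(-5)) = (47*13)*(-5 + 4*(-1)) = 611*(-5 - 4) = 611*(-9) = -5499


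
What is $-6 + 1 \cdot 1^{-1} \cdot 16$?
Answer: $10$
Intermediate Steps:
$-6 + 1 \cdot 1^{-1} \cdot 16 = -6 + 1 \cdot 1 \cdot 16 = -6 + 1 \cdot 16 = -6 + 16 = 10$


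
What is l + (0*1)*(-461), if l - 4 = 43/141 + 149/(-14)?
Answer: -12511/1974 ≈ -6.3379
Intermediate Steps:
l = -12511/1974 (l = 4 + (43/141 + 149/(-14)) = 4 + (43*(1/141) + 149*(-1/14)) = 4 + (43/141 - 149/14) = 4 - 20407/1974 = -12511/1974 ≈ -6.3379)
l + (0*1)*(-461) = -12511/1974 + (0*1)*(-461) = -12511/1974 + 0*(-461) = -12511/1974 + 0 = -12511/1974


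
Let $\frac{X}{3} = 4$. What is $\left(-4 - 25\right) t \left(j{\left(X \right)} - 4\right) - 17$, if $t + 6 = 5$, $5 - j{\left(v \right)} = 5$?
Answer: $-133$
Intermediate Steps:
$X = 12$ ($X = 3 \cdot 4 = 12$)
$j{\left(v \right)} = 0$ ($j{\left(v \right)} = 5 - 5 = 0$)
$t = -1$ ($t = -6 + 5 = -1$)
$\left(-4 - 25\right) t \left(j{\left(X \right)} - 4\right) - 17 = \left(-4 - 25\right) \left(- (0 - 4)\right) - 17 = - 29 \left(\left(-1\right) \left(-4\right)\right) - 17 = \left(-29\right) 4 - 17 = -116 - 17 = -133$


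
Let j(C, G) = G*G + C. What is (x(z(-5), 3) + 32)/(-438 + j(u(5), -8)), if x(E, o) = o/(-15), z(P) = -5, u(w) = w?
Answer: -53/615 ≈ -0.086179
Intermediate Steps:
j(C, G) = C + G² (j(C, G) = G² + C = C + G²)
x(E, o) = -o/15 (x(E, o) = o*(-1/15) = -o/15)
(x(z(-5), 3) + 32)/(-438 + j(u(5), -8)) = (-1/15*3 + 32)/(-438 + (5 + (-8)²)) = (-⅕ + 32)/(-438 + (5 + 64)) = 159/(5*(-438 + 69)) = (159/5)/(-369) = (159/5)*(-1/369) = -53/615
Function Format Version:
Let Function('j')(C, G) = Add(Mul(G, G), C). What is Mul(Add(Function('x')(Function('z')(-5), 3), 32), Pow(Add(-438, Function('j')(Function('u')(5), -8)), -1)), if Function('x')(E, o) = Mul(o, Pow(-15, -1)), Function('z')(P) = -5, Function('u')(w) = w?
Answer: Rational(-53, 615) ≈ -0.086179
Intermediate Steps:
Function('j')(C, G) = Add(C, Pow(G, 2)) (Function('j')(C, G) = Add(Pow(G, 2), C) = Add(C, Pow(G, 2)))
Function('x')(E, o) = Mul(Rational(-1, 15), o) (Function('x')(E, o) = Mul(o, Rational(-1, 15)) = Mul(Rational(-1, 15), o))
Mul(Add(Function('x')(Function('z')(-5), 3), 32), Pow(Add(-438, Function('j')(Function('u')(5), -8)), -1)) = Mul(Add(Mul(Rational(-1, 15), 3), 32), Pow(Add(-438, Add(5, Pow(-8, 2))), -1)) = Mul(Add(Rational(-1, 5), 32), Pow(Add(-438, Add(5, 64)), -1)) = Mul(Rational(159, 5), Pow(Add(-438, 69), -1)) = Mul(Rational(159, 5), Pow(-369, -1)) = Mul(Rational(159, 5), Rational(-1, 369)) = Rational(-53, 615)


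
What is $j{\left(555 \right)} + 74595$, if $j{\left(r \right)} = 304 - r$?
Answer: $74344$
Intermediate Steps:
$j{\left(555 \right)} + 74595 = \left(304 - 555\right) + 74595 = -251 + 74595 = 74344$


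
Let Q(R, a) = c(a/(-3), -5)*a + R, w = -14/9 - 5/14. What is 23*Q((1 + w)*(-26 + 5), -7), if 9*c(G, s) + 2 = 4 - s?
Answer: 5681/18 ≈ 315.61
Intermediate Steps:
c(G, s) = 2/9 - s/9 (c(G, s) = -2/9 + (4 - s)/9 = -2/9 + (4/9 - s/9) = 2/9 - s/9)
w = -241/126 (w = -14*⅑ - 5*1/14 = -14/9 - 5/14 = -241/126 ≈ -1.9127)
Q(R, a) = R + 7*a/9 (Q(R, a) = (2/9 - ⅑*(-5))*a + R = (2/9 + 5/9)*a + R = 7*a/9 + R = R + 7*a/9)
23*Q((1 + w)*(-26 + 5), -7) = 23*((1 - 241/126)*(-26 + 5) + (7/9)*(-7)) = 23*(-115/126*(-21) - 49/9) = 23*(115/6 - 49/9) = 23*(247/18) = 5681/18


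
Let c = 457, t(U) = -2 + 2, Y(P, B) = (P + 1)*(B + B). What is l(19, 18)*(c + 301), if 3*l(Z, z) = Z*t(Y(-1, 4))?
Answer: 0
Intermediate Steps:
Y(P, B) = 2*B*(1 + P) (Y(P, B) = (1 + P)*(2*B) = 2*B*(1 + P))
t(U) = 0
l(Z, z) = 0 (l(Z, z) = (Z*0)/3 = (⅓)*0 = 0)
l(19, 18)*(c + 301) = 0*(457 + 301) = 0*758 = 0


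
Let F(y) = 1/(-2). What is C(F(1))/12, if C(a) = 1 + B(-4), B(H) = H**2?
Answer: 17/12 ≈ 1.4167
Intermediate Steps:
F(y) = -1/2
C(a) = 17 (C(a) = 1 + (-4)**2 = 1 + 16 = 17)
C(F(1))/12 = 17/12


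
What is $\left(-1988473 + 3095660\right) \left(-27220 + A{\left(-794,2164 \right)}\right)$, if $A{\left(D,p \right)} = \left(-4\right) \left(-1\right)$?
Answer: $-30133201392$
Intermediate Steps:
$A{\left(D,p \right)} = 4$
$\left(-1988473 + 3095660\right) \left(-27220 + A{\left(-794,2164 \right)}\right) = \left(-1988473 + 3095660\right) \left(-27220 + 4\right) = 1107187 \left(-27216\right) = -30133201392$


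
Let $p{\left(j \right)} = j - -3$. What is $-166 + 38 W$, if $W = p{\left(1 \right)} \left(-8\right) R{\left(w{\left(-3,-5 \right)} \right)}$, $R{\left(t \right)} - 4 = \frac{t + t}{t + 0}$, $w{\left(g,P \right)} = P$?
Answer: $-7462$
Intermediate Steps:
$R{\left(t \right)} = 6$ ($R{\left(t \right)} = 4 + \frac{t + t}{t + 0} = 4 + \frac{2 t}{t} = 4 + 2 = 6$)
$p{\left(j \right)} = 3 + j$ ($p{\left(j \right)} = j + 3 = 3 + j$)
$W = -192$ ($W = \left(3 + 1\right) \left(-8\right) 6 = 4 \left(-8\right) 6 = \left(-32\right) 6 = -192$)
$-166 + 38 W = -166 + 38 \left(-192\right) = -166 - 7296 = -7462$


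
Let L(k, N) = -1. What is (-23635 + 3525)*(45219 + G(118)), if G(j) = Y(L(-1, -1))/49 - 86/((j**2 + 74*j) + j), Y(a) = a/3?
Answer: -1522157452248130/1673889 ≈ -9.0935e+8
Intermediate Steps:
Y(a) = a/3 (Y(a) = a*(1/3) = a/3)
G(j) = -1/147 - 86/(j**2 + 75*j) (G(j) = ((1/3)*(-1))/49 - 86/((j**2 + 74*j) + j) = -1/3*1/49 - 86/(j**2 + 75*j) = -1/147 - 86/(j**2 + 75*j))
(-23635 + 3525)*(45219 + G(118)) = (-23635 + 3525)*(45219 + (1/147)*(-12642 - 1*118**2 - 75*118)/(118*(75 + 118))) = -20110*(45219 + (1/147)*(1/118)*(-12642 - 1*13924 - 8850)/193) = -20110*(45219 + (1/147)*(1/118)*(1/193)*(-12642 - 13924 - 8850)) = -20110*(45219 + (1/147)*(1/118)*(1/193)*(-35416)) = -20110*(45219 - 17708/1673889) = -20110*75691568983/1673889 = -1522157452248130/1673889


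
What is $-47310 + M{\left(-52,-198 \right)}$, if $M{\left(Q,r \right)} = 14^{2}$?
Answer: $-47114$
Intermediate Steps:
$M{\left(Q,r \right)} = 196$
$-47310 + M{\left(-52,-198 \right)} = -47310 + 196 = -47114$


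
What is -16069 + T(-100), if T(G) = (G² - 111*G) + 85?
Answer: 5116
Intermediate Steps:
T(G) = 85 + G² - 111*G
-16069 + T(-100) = -16069 + (85 + (-100)² - 111*(-100)) = -16069 + (85 + 10000 + 11100) = -16069 + 21185 = 5116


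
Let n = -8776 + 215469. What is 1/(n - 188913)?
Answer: 1/17780 ≈ 5.6243e-5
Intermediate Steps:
n = 206693
1/(n - 188913) = 1/(206693 - 188913) = 1/17780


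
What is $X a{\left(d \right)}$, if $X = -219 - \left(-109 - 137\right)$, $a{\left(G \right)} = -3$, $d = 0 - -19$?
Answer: $-81$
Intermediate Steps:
$d = 19$ ($d = 0 + 19 = 19$)
$X = 27$ ($X = -219 - -246 = -219 + 246 = 27$)
$X a{\left(d \right)} = 27 \left(-3\right) = -81$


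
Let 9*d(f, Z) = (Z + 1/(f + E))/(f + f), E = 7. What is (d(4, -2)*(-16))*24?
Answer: 112/11 ≈ 10.182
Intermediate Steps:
d(f, Z) = (Z + 1/(7 + f))/(18*f) (d(f, Z) = ((Z + 1/(f + 7))/(f + f))/9 = ((Z + 1/(7 + f))/((2*f)))/9 = ((Z + 1/(7 + f))*(1/(2*f)))/9 = ((Z + 1/(7 + f))/(2*f))/9 = (Z + 1/(7 + f))/(18*f))
(d(4, -2)*(-16))*24 = (((1/18)*(1 + 7*(-2) - 2*4)/(4*(7 + 4)))*(-16))*24 = (((1/18)*(1/4)*(1 - 14 - 8)/11)*(-16))*24 = (((1/18)*(1/4)*(1/11)*(-21))*(-16))*24 = -7/264*(-16)*24 = (14/33)*24 = 112/11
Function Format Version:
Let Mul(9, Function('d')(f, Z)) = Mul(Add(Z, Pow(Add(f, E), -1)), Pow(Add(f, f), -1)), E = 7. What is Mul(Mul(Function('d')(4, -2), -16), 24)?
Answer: Rational(112, 11) ≈ 10.182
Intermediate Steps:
Function('d')(f, Z) = Mul(Rational(1, 18), Pow(f, -1), Add(Z, Pow(Add(7, f), -1))) (Function('d')(f, Z) = Mul(Rational(1, 9), Mul(Add(Z, Pow(Add(f, 7), -1)), Pow(Add(f, f), -1))) = Mul(Rational(1, 9), Mul(Add(Z, Pow(Add(7, f), -1)), Pow(Mul(2, f), -1))) = Mul(Rational(1, 9), Mul(Add(Z, Pow(Add(7, f), -1)), Mul(Rational(1, 2), Pow(f, -1)))) = Mul(Rational(1, 9), Mul(Rational(1, 2), Pow(f, -1), Add(Z, Pow(Add(7, f), -1)))) = Mul(Rational(1, 18), Pow(f, -1), Add(Z, Pow(Add(7, f), -1))))
Mul(Mul(Function('d')(4, -2), -16), 24) = Mul(Mul(Mul(Rational(1, 18), Pow(4, -1), Pow(Add(7, 4), -1), Add(1, Mul(7, -2), Mul(-2, 4))), -16), 24) = Mul(Mul(Mul(Rational(1, 18), Rational(1, 4), Pow(11, -1), Add(1, -14, -8)), -16), 24) = Mul(Mul(Mul(Rational(1, 18), Rational(1, 4), Rational(1, 11), -21), -16), 24) = Mul(Mul(Rational(-7, 264), -16), 24) = Mul(Rational(14, 33), 24) = Rational(112, 11)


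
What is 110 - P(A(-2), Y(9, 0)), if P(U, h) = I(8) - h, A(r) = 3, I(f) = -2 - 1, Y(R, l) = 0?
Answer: 113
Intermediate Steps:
I(f) = -3
P(U, h) = -3 - h
110 - P(A(-2), Y(9, 0)) = 110 - (-3 - 1*0) = 110 - (-3 + 0) = 110 - 1*(-3) = 110 + 3 = 113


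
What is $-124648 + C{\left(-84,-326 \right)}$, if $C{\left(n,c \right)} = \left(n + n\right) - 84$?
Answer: $-124900$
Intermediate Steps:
$C{\left(n,c \right)} = -84 + 2 n$ ($C{\left(n,c \right)} = 2 n - 84 = -84 + 2 n$)
$-124648 + C{\left(-84,-326 \right)} = -124648 + \left(-84 + 2 \left(-84\right)\right) = -124648 - 252 = -124900$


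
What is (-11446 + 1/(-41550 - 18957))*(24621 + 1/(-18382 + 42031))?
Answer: -403253209901119690/1430930043 ≈ -2.8181e+8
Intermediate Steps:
(-11446 + 1/(-41550 - 18957))*(24621 + 1/(-18382 + 42031)) = (-11446 + 1/(-60507))*(24621 + 1/23649) = (-11446 - 1/60507)*(24621 + 1/23649) = -692563123/60507*582262030/23649 = -403253209901119690/1430930043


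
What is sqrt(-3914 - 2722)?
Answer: 2*I*sqrt(1659) ≈ 81.462*I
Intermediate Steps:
sqrt(-3914 - 2722) = sqrt(-6636) = 2*I*sqrt(1659)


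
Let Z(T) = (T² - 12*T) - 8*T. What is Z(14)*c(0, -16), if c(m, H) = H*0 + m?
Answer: 0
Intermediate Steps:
Z(T) = T² - 20*T
c(m, H) = m (c(m, H) = 0 + m = m)
Z(14)*c(0, -16) = (14*(-20 + 14))*0 = (14*(-6))*0 = -84*0 = 0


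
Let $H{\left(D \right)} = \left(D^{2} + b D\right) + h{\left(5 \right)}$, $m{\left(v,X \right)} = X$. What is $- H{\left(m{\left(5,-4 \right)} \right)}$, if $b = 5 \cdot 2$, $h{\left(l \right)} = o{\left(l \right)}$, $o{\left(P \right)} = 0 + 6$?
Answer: $18$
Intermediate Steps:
$o{\left(P \right)} = 6$
$h{\left(l \right)} = 6$
$b = 10$
$H{\left(D \right)} = 6 + D^{2} + 10 D$ ($H{\left(D \right)} = \left(D^{2} + 10 D\right) + 6 = 6 + D^{2} + 10 D$)
$- H{\left(m{\left(5,-4 \right)} \right)} = - (6 + \left(-4\right)^{2} + 10 \left(-4\right)) = - (6 + 16 - 40) = \left(-1\right) \left(-18\right) = 18$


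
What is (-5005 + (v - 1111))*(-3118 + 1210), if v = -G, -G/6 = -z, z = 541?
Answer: 17862696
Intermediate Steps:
G = 3246 (G = -(-6)*541 = -6*(-541) = 3246)
v = -3246 (v = -1*3246 = -3246)
(-5005 + (v - 1111))*(-3118 + 1210) = (-5005 + (-3246 - 1111))*(-3118 + 1210) = (-5005 - 4357)*(-1908) = -9362*(-1908) = 17862696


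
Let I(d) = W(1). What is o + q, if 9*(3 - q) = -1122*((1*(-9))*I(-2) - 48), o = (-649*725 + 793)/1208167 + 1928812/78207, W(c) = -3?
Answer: -244790219150855/94487116569 ≈ -2590.7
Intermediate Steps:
I(d) = -3
o = 2293590677080/94487116569 (o = (-470525 + 793)*(1/1208167) + 1928812*(1/78207) = -469732*1/1208167 + 1928812/78207 = -469732/1208167 + 1928812/78207 = 2293590677080/94487116569 ≈ 24.274)
q = -2615 (q = 3 - (-374)*((1*(-9))*(-3) - 48)/3 = 3 - (-374)*(-9*(-3) - 48)/3 = 3 - (-374)*(27 - 48)/3 = 3 - (-374)*(-21)/3 = 3 - 1/9*23562 = 3 - 2618 = -2615)
o + q = 2293590677080/94487116569 - 2615 = -244790219150855/94487116569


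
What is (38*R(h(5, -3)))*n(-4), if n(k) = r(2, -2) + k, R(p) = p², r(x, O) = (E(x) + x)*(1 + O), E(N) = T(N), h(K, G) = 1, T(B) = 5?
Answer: -418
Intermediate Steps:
E(N) = 5
r(x, O) = (1 + O)*(5 + x) (r(x, O) = (5 + x)*(1 + O) = (1 + O)*(5 + x))
n(k) = -7 + k (n(k) = (5 + 2 + 5*(-2) - 2*2) + k = (5 + 2 - 10 - 4) + k = -7 + k)
(38*R(h(5, -3)))*n(-4) = (38*1²)*(-7 - 4) = (38*1)*(-11) = 38*(-11) = -418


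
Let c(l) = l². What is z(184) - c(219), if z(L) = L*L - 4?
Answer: -14109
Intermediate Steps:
z(L) = -4 + L² (z(L) = L² - 4 = -4 + L²)
z(184) - c(219) = (-4 + 184²) - 1*219² = (-4 + 33856) - 1*47961 = 33852 - 47961 = -14109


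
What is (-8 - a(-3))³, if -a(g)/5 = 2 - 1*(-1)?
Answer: 343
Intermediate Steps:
a(g) = -15 (a(g) = -5*(2 - 1*(-1)) = -5*(2 + 1) = -5*3 = -15)
(-8 - a(-3))³ = (-8 - 1*(-15))³ = (-8 + 15)³ = 7³ = 343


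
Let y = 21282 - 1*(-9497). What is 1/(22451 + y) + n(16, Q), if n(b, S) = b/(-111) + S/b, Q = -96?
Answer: -36302749/5908530 ≈ -6.1441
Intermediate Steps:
y = 30779 (y = 21282 + 9497 = 30779)
n(b, S) = -b/111 + S/b (n(b, S) = b*(-1/111) + S/b = -b/111 + S/b)
1/(22451 + y) + n(16, Q) = 1/(22451 + 30779) + (-1/111*16 - 96/16) = 1/53230 + (-16/111 - 96*1/16) = 1/53230 + (-16/111 - 6) = 1/53230 - 682/111 = -36302749/5908530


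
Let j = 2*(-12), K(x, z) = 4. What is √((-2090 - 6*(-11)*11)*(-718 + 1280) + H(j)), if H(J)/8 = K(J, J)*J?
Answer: 2*I*√191834 ≈ 875.98*I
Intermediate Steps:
j = -24
H(J) = 32*J (H(J) = 8*(4*J) = 32*J)
√((-2090 - 6*(-11)*11)*(-718 + 1280) + H(j)) = √((-2090 - 6*(-11)*11)*(-718 + 1280) + 32*(-24)) = √((-2090 + 66*11)*562 - 768) = √((-2090 + 726)*562 - 768) = √(-1364*562 - 768) = √(-766568 - 768) = √(-767336) = 2*I*√191834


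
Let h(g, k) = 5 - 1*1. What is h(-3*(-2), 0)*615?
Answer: 2460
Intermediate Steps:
h(g, k) = 4 (h(g, k) = 5 - 1 = 4)
h(-3*(-2), 0)*615 = 4*615 = 2460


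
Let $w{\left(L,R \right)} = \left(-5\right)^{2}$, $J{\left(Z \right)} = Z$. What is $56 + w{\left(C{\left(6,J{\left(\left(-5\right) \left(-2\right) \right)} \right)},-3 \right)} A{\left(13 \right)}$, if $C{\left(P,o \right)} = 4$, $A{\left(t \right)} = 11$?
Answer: $331$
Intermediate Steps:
$w{\left(L,R \right)} = 25$
$56 + w{\left(C{\left(6,J{\left(\left(-5\right) \left(-2\right) \right)} \right)},-3 \right)} A{\left(13 \right)} = 56 + 25 \cdot 11 = 56 + 275 = 331$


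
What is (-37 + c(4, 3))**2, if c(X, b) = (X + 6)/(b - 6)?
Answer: 14641/9 ≈ 1626.8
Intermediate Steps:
c(X, b) = (6 + X)/(-6 + b)
(-37 + c(4, 3))**2 = (-37 + (6 + 4)/(-6 + 3))**2 = (-37 + 10/(-3))**2 = (-37 - 1/3*10)**2 = (-37 - 10/3)**2 = (-121/3)**2 = 14641/9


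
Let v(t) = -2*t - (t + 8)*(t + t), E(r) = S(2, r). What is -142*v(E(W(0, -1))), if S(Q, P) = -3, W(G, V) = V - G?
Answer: -5112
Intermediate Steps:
E(r) = -3
v(t) = -2*t - 2*t*(8 + t) (v(t) = -2*t - (8 + t)*2*t = -2*t - 2*t*(8 + t))
-142*v(E(W(0, -1))) = -(-284)*(-3)*(9 - 3) = -(-284)*(-3)*6 = -142*36 = -5112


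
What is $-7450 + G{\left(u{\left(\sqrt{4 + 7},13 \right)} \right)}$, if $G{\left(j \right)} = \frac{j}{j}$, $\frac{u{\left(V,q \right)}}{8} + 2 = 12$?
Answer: $-7449$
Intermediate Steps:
$u{\left(V,q \right)} = 80$ ($u{\left(V,q \right)} = -16 + 8 \cdot 12 = -16 + 96 = 80$)
$G{\left(j \right)} = 1$
$-7450 + G{\left(u{\left(\sqrt{4 + 7},13 \right)} \right)} = -7450 + 1 = -7449$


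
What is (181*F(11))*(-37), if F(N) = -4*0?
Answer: 0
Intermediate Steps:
F(N) = 0
(181*F(11))*(-37) = (181*0)*(-37) = 0*(-37) = 0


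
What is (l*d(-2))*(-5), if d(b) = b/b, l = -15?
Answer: 75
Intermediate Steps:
d(b) = 1
(l*d(-2))*(-5) = -15*1*(-5) = -15*(-5) = 75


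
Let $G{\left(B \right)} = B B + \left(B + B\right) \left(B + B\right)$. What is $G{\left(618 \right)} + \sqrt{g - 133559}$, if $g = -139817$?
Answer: $1909620 + 4 i \sqrt{17086} \approx 1.9096 \cdot 10^{6} + 522.85 i$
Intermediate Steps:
$G{\left(B \right)} = 5 B^{2}$ ($G{\left(B \right)} = B^{2} + 2 B 2 B = B^{2} + 4 B^{2} = 5 B^{2}$)
$G{\left(618 \right)} + \sqrt{g - 133559} = 5 \cdot 618^{2} + \sqrt{-139817 - 133559} = 5 \cdot 381924 + \sqrt{-273376} = 1909620 + 4 i \sqrt{17086}$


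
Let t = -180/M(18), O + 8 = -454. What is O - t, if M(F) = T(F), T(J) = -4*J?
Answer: -929/2 ≈ -464.50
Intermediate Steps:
O = -462 (O = -8 - 454 = -462)
M(F) = -4*F
t = 5/2 (t = -180/((-4*18)) = -180/(-72) = -180*(-1/72) = 5/2 ≈ 2.5000)
O - t = -462 - 1*5/2 = -462 - 5/2 = -929/2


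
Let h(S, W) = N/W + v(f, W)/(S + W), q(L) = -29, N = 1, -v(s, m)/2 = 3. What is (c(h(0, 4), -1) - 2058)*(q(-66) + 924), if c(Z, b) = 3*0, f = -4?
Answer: -1841910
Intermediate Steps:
v(s, m) = -6 (v(s, m) = -2*3 = -6)
h(S, W) = 1/W - 6/(S + W)
c(Z, b) = 0
(c(h(0, 4), -1) - 2058)*(q(-66) + 924) = (0 - 2058)*(-29 + 924) = -2058*895 = -1841910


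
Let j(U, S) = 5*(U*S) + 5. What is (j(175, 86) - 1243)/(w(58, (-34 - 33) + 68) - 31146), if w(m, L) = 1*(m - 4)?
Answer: -18503/7773 ≈ -2.3804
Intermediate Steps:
j(U, S) = 5 + 5*S*U (j(U, S) = 5*(S*U) + 5 = 5*S*U + 5 = 5 + 5*S*U)
w(m, L) = -4 + m (w(m, L) = 1*(-4 + m) = -4 + m)
(j(175, 86) - 1243)/(w(58, (-34 - 33) + 68) - 31146) = ((5 + 5*86*175) - 1243)/((-4 + 58) - 31146) = ((5 + 75250) - 1243)/(54 - 31146) = (75255 - 1243)/(-31092) = 74012*(-1/31092) = -18503/7773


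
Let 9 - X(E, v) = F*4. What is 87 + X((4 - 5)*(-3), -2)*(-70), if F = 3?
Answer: 297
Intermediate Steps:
X(E, v) = -3 (X(E, v) = 9 - 3*4 = 9 - 1*12 = 9 - 12 = -3)
87 + X((4 - 5)*(-3), -2)*(-70) = 87 - 3*(-70) = 87 + 210 = 297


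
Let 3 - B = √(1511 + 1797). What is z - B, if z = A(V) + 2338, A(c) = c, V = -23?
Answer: 2312 + 2*√827 ≈ 2369.5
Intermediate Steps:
B = 3 - 2*√827 (B = 3 - √(1511 + 1797) = 3 - √3308 = 3 - 2*√827 ≈ -54.515)
z = 2315 (z = -23 + 2338 = 2315)
z - B = 2315 - (3 - 2*√827) = 2315 + (-3 + 2*√827) = 2312 + 2*√827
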